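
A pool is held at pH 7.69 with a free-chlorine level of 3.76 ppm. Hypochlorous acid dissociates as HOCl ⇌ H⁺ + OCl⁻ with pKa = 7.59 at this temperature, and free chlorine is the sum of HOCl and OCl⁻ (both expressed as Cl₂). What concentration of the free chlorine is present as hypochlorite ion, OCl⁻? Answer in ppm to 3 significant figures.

2.10 ppm

[OCl⁻]/[HOCl] = 10^(pH − pKa) = 10^(7.69 − 7.59) = 10^0.10 = 1.259.
Fraction as HOCl = 1 / (1 + 1.259) = 0.4427.
OCl⁻ = (1 − 0.4427) × 3.76 ppm = 2.095 ppm.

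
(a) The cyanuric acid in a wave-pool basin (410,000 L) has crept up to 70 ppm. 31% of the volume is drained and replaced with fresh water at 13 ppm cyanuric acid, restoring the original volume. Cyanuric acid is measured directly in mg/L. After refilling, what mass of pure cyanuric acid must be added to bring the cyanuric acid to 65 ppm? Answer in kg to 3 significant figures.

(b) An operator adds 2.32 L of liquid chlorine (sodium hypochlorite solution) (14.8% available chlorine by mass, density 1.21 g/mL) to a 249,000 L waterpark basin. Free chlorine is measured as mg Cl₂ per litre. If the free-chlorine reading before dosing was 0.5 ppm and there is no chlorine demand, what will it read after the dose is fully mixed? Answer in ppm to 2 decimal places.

(a) 5.19 kg; (b) 2.17 ppm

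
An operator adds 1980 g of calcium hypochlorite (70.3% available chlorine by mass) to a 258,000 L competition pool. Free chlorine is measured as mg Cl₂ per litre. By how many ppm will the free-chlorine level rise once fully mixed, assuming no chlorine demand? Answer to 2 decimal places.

5.40 ppm

Available chlorine delivered: 1980 g × 0.703 = 1392 g as Cl₂.
Concentration rise: 1392 g / 258,000 L = 5.395 mg/L = 5.40 ppm.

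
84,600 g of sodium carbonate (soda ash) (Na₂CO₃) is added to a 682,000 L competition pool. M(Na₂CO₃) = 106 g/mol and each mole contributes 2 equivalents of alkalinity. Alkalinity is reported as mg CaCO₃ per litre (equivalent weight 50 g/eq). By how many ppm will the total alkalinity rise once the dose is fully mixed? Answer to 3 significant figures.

Moles of Na₂CO₃: 84,600 g ÷ 106 g/mol = 798.1 mol → 1596 eq of alkalinity.
As CaCO₃: 1596 eq × 50 g/eq = 79,810 g.
Rise: 79,810 g / 682,000 L × 1000 = 117 mg/L.

117 ppm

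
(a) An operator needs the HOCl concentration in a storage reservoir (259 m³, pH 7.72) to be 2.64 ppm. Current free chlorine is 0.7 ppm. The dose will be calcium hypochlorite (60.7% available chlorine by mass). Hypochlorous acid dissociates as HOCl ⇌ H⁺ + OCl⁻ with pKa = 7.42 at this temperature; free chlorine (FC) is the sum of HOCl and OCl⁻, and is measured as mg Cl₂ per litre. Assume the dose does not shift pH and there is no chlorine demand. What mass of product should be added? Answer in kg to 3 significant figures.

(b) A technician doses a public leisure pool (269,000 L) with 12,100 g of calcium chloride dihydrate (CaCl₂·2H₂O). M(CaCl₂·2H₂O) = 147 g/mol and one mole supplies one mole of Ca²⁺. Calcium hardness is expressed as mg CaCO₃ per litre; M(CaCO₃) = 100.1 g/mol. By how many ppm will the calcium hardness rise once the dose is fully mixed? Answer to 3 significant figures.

(a) Volume: 259 m³ = 259,000 L.
(a) [OCl⁻]/[HOCl] = 10^(pH − pKa) = 10^(7.72 − 7.42) = 1.995; fraction as HOCl = 1/(1 + 1.995) = 0.3339.
(a) Free chlorine required for 2.64 ppm HOCl: 2.64 / 0.3339 = 7.907 ppm.
(a) FC to add: 7.907 − 0.7 = 7.207 mg/L as Cl₂.
(a) Cl₂ equivalent: 7.207 mg/L × 259,000 L = 1867 g.
(a) Product at 60.7% available Cl: 1867 / 0.607 = 3075 g.

(b) Moles of Ca²⁺: 12,100 g ÷ 147 g/mol = 82.31 mol.
(b) As CaCO₃: 82.31 mol × 100.1 g/mol = 8240 g.
(b) Rise: 8240 g / 269,000 L × 1000 = 30.63 mg/L.

(a) 3.08 kg; (b) 30.6 ppm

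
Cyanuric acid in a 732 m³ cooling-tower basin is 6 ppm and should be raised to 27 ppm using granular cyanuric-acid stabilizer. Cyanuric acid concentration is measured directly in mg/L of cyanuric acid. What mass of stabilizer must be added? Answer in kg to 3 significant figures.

Volume: 732 m³ = 732,000 L.
CYA to add: (27 − 6) = 21 mg/L × 732,000 L = 15,370 g cyanuric acid.

15.4 kg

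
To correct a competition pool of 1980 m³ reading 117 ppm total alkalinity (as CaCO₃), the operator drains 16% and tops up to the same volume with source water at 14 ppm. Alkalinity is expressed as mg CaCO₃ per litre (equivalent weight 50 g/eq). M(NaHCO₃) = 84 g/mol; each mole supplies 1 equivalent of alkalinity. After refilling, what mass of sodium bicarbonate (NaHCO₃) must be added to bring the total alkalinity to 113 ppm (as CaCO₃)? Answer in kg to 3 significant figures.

Volume: 1980 m³ = 1,980,000 L.
After draining 16% and refilling: 117 × 0.84 + 14 × 0.16 = 100.52 ppm.
Deficit to target: 113 − 100.52 = 12.48 mg/L.
As CaCO₃: 12.48 mg/L × 1,980,000 L = 24,710 g; ÷ 50 g/eq ÷ 1 = 494.2 mol NaHCO₃.
Mass: 494.2 × 84 = 41,510 g.

41.5 kg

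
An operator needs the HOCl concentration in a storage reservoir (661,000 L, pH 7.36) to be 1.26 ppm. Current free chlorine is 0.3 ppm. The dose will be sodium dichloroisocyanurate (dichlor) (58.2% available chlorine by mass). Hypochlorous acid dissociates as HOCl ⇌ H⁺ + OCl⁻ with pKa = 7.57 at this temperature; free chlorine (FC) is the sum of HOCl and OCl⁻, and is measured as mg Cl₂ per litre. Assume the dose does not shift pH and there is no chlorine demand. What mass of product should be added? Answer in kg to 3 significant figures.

[OCl⁻]/[HOCl] = 10^(pH − pKa) = 10^(7.36 − 7.57) = 0.6166; fraction as HOCl = 1/(1 + 0.6166) = 0.6186.
Free chlorine required for 1.26 ppm HOCl: 1.26 / 0.6186 = 2.037 ppm.
FC to add: 2.037 − 0.3 = 1.737 mg/L as Cl₂.
Cl₂ equivalent: 1.737 mg/L × 661,000 L = 1148 g.
Product at 58.2% available Cl: 1148 / 0.582 = 1973 g.

1.97 kg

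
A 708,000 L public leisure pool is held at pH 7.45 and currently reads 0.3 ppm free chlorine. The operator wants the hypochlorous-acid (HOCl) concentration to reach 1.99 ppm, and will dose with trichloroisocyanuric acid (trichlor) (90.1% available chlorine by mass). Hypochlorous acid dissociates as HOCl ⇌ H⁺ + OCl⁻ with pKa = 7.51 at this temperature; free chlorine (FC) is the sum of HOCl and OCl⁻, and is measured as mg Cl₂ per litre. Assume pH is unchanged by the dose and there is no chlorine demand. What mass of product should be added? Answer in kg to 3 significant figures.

2.69 kg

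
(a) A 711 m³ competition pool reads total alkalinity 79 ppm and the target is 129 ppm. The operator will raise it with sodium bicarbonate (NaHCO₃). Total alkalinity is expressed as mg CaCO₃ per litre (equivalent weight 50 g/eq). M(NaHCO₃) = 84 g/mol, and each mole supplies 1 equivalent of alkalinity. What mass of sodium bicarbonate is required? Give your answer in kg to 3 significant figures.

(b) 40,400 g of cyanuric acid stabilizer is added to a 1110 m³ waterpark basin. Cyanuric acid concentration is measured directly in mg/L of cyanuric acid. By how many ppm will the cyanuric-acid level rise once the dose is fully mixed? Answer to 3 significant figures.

(a) 59.7 kg; (b) 36.4 ppm

(a) Volume: 711 m³ = 711,000 L.
(a) Alkalinity to add: (129 − 79) = 50 mg/L as CaCO₃ × 711,000 L = 35,550 g as CaCO₃.
(a) Equivalents: 35,550 g ÷ 50 g/eq = 711 eq.
(a) NaHCO₃ supplies 1 eq per mole → 711 mol.
(a) Mass: 711 mol × 84 g/mol = 59,720 g.

(b) Volume: 1110 m³ = 1,110,000 L.
(b) Rise: 40,400 g / 1,110,000 L × 1000 = 36.4 mg/L.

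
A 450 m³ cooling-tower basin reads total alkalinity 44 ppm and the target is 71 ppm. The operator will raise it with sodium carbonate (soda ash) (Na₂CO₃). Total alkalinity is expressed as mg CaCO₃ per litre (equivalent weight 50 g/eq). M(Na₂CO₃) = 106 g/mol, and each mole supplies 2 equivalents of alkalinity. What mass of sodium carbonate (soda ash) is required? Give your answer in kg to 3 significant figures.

12.9 kg

Volume: 450 m³ = 450,000 L.
Alkalinity to add: (71 − 44) = 27 mg/L as CaCO₃ × 450,000 L = 12,150 g as CaCO₃.
Equivalents: 12,150 g ÷ 50 g/eq = 243 eq.
Each mole of Na₂CO₃ supplies 2 eq, so 243 / 2 = 121.5 mol.
Mass: 121.5 mol × 106 g/mol = 12,880 g.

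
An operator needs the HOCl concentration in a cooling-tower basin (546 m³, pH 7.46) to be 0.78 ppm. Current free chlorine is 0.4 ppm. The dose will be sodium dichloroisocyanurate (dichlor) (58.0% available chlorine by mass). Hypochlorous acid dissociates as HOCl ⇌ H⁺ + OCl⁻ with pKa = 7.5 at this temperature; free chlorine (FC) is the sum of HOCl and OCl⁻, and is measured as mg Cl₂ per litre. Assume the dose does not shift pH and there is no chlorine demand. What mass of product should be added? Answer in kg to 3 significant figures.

1.03 kg

Volume: 546 m³ = 546,000 L.
[OCl⁻]/[HOCl] = 10^(pH − pKa) = 10^(7.46 − 7.5) = 0.912; fraction as HOCl = 1/(1 + 0.912) = 0.523.
Free chlorine required for 0.78 ppm HOCl: 0.78 / 0.523 = 1.491 ppm.
FC to add: 1.491 − 0.4 = 1.091 mg/L as Cl₂.
Cl₂ equivalent: 1.091 mg/L × 546,000 L = 595.9 g.
Product at 58.0% available Cl: 595.9 / 0.58 = 1027 g.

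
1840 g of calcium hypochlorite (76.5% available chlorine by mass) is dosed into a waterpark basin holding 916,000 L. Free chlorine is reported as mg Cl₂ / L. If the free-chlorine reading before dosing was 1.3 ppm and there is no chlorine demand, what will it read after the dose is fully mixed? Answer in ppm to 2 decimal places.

2.84 ppm

Available chlorine delivered: 1840 g × 0.765 = 1408 g as Cl₂.
Concentration rise: 1408 g / 916,000 L = 1.537 mg/L = 1.54 ppm.
Final FC: 1.3 + 1.54 = 2.84 ppm.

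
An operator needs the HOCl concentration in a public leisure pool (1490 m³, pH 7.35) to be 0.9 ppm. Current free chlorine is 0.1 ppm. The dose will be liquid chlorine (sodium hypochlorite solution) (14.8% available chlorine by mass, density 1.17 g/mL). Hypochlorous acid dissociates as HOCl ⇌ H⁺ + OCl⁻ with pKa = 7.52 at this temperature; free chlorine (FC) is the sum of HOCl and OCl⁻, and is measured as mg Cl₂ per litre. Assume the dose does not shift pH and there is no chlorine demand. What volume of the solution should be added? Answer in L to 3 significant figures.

Volume: 1490 m³ = 1,490,000 L.
[OCl⁻]/[HOCl] = 10^(pH − pKa) = 10^(7.35 − 7.52) = 0.6761; fraction as HOCl = 1/(1 + 0.6761) = 0.5966.
Free chlorine required for 0.9 ppm HOCl: 0.9 / 0.5966 = 1.508 ppm.
FC to add: 1.508 − 0.1 = 1.408 mg/L as Cl₂.
Cl₂ equivalent: 1.408 mg/L × 1,490,000 L = 2099 g.
Product at 14.8% available Cl: 2099 / 0.148 = 14,180 g.
Volume: 14,180 g ÷ 1.17 g/mL = 12,120 mL.

12.1 L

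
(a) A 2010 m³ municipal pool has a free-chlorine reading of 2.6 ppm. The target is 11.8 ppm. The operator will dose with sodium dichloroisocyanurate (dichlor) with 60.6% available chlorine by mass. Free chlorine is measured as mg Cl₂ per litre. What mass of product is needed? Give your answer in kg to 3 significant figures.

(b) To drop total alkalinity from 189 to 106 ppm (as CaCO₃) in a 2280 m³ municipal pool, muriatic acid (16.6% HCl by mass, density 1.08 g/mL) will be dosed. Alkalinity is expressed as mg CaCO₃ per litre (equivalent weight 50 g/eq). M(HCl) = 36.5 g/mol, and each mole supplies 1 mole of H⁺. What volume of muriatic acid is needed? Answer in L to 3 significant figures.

(a) Volume: 2010 m³ = 2,010,000 L.
(a) Chlorine deficit: 11.8 − 2.6 = 9.2 ppm = 9.2 mg/L as Cl₂.
(a) Cl₂ equivalent needed: 9.2 mg/L × 2,010,000 L = 18,490,000 mg = 18,490 g.
(a) Product at 60.6% available chlorine: 18,490 / 0.606 = 30,510 g.

(b) Volume: 2280 m³ = 2,280,000 L.
(b) Alkalinity to neutralize: (189 − 106) = 83 mg/L as CaCO₃ × 2,280,000 L = 189,200 g as CaCO₃.
(b) Equivalents of H⁺ required: 189,200 ÷ 50 g/eq = 3785 eq = 3785 mol HCl.
(b) Mass of HCl: 3785 × 36.5 = 138,100 g.
(b) Mass of 16.6% solution: 138,100 / 0.166 = 832,200 g.
(b) Volume: 832,200 g ÷ 1.08 g/mL = 770,600 mL.

(a) 30.5 kg; (b) 771 L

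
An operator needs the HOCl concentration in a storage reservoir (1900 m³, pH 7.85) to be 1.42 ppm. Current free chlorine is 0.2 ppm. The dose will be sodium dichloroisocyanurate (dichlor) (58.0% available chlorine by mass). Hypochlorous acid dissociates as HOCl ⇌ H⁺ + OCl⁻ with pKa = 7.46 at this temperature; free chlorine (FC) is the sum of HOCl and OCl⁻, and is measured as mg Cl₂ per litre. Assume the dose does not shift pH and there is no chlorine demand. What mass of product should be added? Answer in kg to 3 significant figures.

Volume: 1900 m³ = 1,900,000 L.
[OCl⁻]/[HOCl] = 10^(pH − pKa) = 10^(7.85 − 7.46) = 2.455; fraction as HOCl = 1/(1 + 2.455) = 0.2895.
Free chlorine required for 1.42 ppm HOCl: 1.42 / 0.2895 = 4.906 ppm.
FC to add: 4.906 − 0.2 = 4.706 mg/L as Cl₂.
Cl₂ equivalent: 4.706 mg/L × 1,900,000 L = 8941 g.
Product at 58.0% available Cl: 8941 / 0.58 = 15,420 g.

15.4 kg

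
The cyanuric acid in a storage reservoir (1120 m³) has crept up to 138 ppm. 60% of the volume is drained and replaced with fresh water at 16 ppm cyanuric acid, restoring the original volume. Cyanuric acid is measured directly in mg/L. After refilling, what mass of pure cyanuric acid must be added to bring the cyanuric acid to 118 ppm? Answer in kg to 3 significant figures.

Volume: 1120 m³ = 1,120,000 L.
After draining 60% and refilling: 138 × 0.40 + 16 × 0.60 = 64.8 ppm.
Deficit to target: 118 − 64.8 = 53.2 mg/L.
Mass: 53.2 mg/L × 1,120,000 L = 59,580 g cyanuric acid.

59.6 kg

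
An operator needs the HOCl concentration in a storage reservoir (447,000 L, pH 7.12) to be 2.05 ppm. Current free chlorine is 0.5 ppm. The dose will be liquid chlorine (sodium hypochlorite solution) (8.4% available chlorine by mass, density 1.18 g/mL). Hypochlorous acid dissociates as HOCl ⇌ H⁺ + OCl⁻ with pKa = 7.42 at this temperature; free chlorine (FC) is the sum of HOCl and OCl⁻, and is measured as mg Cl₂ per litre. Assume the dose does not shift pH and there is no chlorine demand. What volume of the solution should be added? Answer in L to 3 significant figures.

[OCl⁻]/[HOCl] = 10^(pH − pKa) = 10^(7.12 − 7.42) = 0.5012; fraction as HOCl = 1/(1 + 0.5012) = 0.6661.
Free chlorine required for 2.05 ppm HOCl: 2.05 / 0.6661 = 3.077 ppm.
FC to add: 3.077 − 0.5 = 2.577 mg/L as Cl₂.
Cl₂ equivalent: 2.577 mg/L × 447,000 L = 1152 g.
Product at 8.4% available Cl: 1152 / 0.084 = 13,720 g.
Volume: 13,720 g ÷ 1.18 g/mL = 11,620 mL.

11.6 L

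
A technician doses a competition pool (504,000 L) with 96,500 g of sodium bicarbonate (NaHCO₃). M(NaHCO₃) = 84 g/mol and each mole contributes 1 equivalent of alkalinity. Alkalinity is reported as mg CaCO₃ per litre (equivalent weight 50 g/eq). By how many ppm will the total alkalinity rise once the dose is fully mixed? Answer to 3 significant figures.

114 ppm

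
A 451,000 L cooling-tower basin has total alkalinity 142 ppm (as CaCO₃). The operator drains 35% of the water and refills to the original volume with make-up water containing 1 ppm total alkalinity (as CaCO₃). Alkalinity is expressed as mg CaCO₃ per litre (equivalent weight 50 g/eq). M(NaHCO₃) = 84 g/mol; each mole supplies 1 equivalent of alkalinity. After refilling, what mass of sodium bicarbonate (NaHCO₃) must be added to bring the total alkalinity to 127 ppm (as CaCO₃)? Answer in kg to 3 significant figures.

After draining 35% and refilling: 142 × 0.65 + 1 × 0.35 = 92.65 ppm.
Deficit to target: 127 − 92.65 = 34.35 mg/L.
As CaCO₃: 34.35 mg/L × 451,000 L = 15,490 g; ÷ 50 g/eq ÷ 1 = 309.8 mol NaHCO₃.
Mass: 309.8 × 84 = 26,030 g.

26.0 kg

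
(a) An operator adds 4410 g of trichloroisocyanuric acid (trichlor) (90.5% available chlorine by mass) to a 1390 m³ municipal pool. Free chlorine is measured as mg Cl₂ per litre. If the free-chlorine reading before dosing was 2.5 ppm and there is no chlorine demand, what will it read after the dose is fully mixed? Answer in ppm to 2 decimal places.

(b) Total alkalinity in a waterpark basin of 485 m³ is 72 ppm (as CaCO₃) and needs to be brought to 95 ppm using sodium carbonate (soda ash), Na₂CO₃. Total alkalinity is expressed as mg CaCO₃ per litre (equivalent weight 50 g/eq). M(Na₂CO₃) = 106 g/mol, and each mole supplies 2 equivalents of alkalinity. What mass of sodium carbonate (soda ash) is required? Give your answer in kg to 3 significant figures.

(a) 5.37 ppm; (b) 11.8 kg

(a) Volume: 1390 m³ = 1,390,000 L.
(a) Available chlorine delivered: 4410 g × 0.905 = 3991 g as Cl₂.
(a) Concentration rise: 3991 g / 1,390,000 L = 2.871 mg/L = 2.87 ppm.
(a) Final FC: 2.5 + 2.87 = 5.37 ppm.

(b) Volume: 485 m³ = 485,000 L.
(b) Alkalinity to add: (95 − 72) = 23 mg/L as CaCO₃ × 485,000 L = 11,160 g as CaCO₃.
(b) Equivalents: 11,160 g ÷ 50 g/eq = 223.1 eq.
(b) Each mole of Na₂CO₃ supplies 2 eq, so 223.1 / 2 = 111.5 mol.
(b) Mass: 111.5 mol × 106 g/mol = 11,820 g.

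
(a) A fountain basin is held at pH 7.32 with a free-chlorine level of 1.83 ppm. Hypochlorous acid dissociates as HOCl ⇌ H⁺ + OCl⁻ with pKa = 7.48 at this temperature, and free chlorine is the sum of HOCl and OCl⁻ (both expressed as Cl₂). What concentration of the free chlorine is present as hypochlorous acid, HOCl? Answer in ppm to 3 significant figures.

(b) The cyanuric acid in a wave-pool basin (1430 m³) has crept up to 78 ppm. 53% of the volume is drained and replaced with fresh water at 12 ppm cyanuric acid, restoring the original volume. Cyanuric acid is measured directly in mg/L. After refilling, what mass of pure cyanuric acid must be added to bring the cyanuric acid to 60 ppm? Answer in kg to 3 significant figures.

(a) 1.08 ppm; (b) 24.3 kg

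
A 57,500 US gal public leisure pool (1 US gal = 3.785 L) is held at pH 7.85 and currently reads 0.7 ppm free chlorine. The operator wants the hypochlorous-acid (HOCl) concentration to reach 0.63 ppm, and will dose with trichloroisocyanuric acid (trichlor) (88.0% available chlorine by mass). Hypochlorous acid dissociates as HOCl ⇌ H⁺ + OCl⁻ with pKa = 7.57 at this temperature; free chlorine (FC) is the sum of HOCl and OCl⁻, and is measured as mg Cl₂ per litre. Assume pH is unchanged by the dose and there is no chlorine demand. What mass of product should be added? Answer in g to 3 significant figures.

280 g

Volume: 57,500 US gal × 3.785 L/gal = 217,638 L.
[OCl⁻]/[HOCl] = 10^(pH − pKa) = 10^(7.85 − 7.57) = 1.905; fraction as HOCl = 1/(1 + 1.905) = 0.3442.
Free chlorine required for 0.63 ppm HOCl: 0.63 / 0.3442 = 1.83 ppm.
FC to add: 1.83 − 0.7 = 1.13 mg/L as Cl₂.
Cl₂ equivalent: 1.13 mg/L × 217,638 L = 246 g.
Product at 88.0% available Cl: 246 / 0.88 = 279.6 g.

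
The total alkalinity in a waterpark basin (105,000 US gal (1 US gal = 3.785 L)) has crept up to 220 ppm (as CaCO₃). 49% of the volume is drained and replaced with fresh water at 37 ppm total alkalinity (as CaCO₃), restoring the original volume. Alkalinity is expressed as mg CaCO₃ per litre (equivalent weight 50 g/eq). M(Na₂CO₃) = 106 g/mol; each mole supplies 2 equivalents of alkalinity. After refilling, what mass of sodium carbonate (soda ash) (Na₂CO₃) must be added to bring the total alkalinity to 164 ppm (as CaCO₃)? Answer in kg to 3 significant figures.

14.2 kg

Volume: 105,000 US gal × 3.785 L/gal = 397,425 L.
After draining 49% and refilling: 220 × 0.51 + 37 × 0.49 = 130.33 ppm.
Deficit to target: 164 − 130.33 = 33.67 mg/L.
As CaCO₃: 33.67 mg/L × 397,425 L = 13,380 g; ÷ 50 g/eq ÷ 2 = 133.8 mol Na₂CO₃.
Mass: 133.8 × 106 = 14,180 g.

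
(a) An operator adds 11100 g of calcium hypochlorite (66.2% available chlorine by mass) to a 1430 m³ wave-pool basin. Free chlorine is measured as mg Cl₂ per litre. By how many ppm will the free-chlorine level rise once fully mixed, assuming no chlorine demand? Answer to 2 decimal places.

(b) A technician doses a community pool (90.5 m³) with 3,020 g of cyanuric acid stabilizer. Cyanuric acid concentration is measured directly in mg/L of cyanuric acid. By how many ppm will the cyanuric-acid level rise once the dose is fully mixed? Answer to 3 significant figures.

(a) 5.14 ppm; (b) 33.4 ppm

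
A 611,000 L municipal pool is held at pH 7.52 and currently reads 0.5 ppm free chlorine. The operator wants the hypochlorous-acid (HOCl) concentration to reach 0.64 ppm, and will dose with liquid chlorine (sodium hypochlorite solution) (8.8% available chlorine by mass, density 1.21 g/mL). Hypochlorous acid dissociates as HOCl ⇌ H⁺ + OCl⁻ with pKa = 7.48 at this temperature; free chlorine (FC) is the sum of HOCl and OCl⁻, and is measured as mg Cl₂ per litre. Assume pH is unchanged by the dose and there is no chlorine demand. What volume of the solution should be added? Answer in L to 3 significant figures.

4.83 L

[OCl⁻]/[HOCl] = 10^(pH − pKa) = 10^(7.52 − 7.48) = 1.096; fraction as HOCl = 1/(1 + 1.096) = 0.477.
Free chlorine required for 0.64 ppm HOCl: 0.64 / 0.477 = 1.342 ppm.
FC to add: 1.342 − 0.5 = 0.8417 mg/L as Cl₂.
Cl₂ equivalent: 0.8417 mg/L × 611,000 L = 514.3 g.
Product at 8.8% available Cl: 514.3 / 0.088 = 5844 g.
Volume: 5844 g ÷ 1.21 g/mL = 4830 mL.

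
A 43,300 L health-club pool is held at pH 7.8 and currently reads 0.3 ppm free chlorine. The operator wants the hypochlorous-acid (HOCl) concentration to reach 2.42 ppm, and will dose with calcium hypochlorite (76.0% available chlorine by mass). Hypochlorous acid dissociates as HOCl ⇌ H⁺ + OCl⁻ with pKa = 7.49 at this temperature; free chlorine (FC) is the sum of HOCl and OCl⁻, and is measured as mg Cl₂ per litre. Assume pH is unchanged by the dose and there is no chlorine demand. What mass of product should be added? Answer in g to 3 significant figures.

402 g

[OCl⁻]/[HOCl] = 10^(pH − pKa) = 10^(7.8 − 7.49) = 2.042; fraction as HOCl = 1/(1 + 2.042) = 0.3288.
Free chlorine required for 2.42 ppm HOCl: 2.42 / 0.3288 = 7.361 ppm.
FC to add: 7.361 − 0.3 = 7.061 mg/L as Cl₂.
Cl₂ equivalent: 7.061 mg/L × 43,300 L = 305.7 g.
Product at 76.0% available Cl: 305.7 / 0.76 = 402.3 g.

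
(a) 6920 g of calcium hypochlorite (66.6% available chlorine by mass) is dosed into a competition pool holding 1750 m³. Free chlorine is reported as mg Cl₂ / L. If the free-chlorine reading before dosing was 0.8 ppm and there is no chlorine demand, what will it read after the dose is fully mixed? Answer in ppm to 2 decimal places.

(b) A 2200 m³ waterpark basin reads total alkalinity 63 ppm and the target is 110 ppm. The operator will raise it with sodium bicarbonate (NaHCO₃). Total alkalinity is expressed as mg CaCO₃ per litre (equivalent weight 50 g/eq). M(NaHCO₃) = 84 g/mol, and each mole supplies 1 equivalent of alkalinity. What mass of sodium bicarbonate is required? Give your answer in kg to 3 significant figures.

(a) 3.43 ppm; (b) 174 kg

(a) Volume: 1750 m³ = 1,750,000 L.
(a) Available chlorine delivered: 6920 g × 0.666 = 4609 g as Cl₂.
(a) Concentration rise: 4609 g / 1,750,000 L = 2.634 mg/L = 2.63 ppm.
(a) Final FC: 0.8 + 2.63 = 3.43 ppm.

(b) Volume: 2200 m³ = 2,200,000 L.
(b) Alkalinity to add: (110 − 63) = 47 mg/L as CaCO₃ × 2,200,000 L = 103,400 g as CaCO₃.
(b) Equivalents: 103,400 g ÷ 50 g/eq = 2068 eq.
(b) NaHCO₃ supplies 1 eq per mole → 2068 mol.
(b) Mass: 2068 mol × 84 g/mol = 173,700 g.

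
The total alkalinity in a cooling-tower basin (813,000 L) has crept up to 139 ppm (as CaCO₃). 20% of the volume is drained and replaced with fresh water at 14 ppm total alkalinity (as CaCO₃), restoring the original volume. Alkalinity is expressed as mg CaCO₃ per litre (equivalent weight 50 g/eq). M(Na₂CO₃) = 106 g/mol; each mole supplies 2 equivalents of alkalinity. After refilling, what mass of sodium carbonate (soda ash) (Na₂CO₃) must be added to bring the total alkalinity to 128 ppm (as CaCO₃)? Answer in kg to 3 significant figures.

12.1 kg

After draining 20% and refilling: 139 × 0.80 + 14 × 0.20 = 114 ppm.
Deficit to target: 128 − 114 = 14 mg/L.
As CaCO₃: 14 mg/L × 813,000 L = 11,380 g; ÷ 50 g/eq ÷ 2 = 113.8 mol Na₂CO₃.
Mass: 113.8 × 106 = 12,060 g.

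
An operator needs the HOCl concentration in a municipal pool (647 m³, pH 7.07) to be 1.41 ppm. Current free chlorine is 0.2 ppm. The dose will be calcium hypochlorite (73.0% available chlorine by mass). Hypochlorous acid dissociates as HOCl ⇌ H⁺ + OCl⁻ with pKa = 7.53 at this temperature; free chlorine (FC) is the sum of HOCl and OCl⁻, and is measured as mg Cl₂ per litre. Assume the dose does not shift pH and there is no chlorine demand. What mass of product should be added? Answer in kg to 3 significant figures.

1.51 kg

Volume: 647 m³ = 647,000 L.
[OCl⁻]/[HOCl] = 10^(pH − pKa) = 10^(7.07 − 7.53) = 0.3467; fraction as HOCl = 1/(1 + 0.3467) = 0.7425.
Free chlorine required for 1.41 ppm HOCl: 1.41 / 0.7425 = 1.899 ppm.
FC to add: 1.899 − 0.2 = 1.699 mg/L as Cl₂.
Cl₂ equivalent: 1.699 mg/L × 647,000 L = 1099 g.
Product at 73.0% available Cl: 1099 / 0.73 = 1506 g.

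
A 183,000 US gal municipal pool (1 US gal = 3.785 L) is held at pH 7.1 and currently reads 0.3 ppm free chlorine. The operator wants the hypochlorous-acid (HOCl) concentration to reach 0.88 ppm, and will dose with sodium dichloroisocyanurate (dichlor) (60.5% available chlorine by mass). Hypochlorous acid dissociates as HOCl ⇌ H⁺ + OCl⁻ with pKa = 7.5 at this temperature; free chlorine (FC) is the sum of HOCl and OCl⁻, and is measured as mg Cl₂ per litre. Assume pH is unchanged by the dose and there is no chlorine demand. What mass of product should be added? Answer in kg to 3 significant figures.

Volume: 183,000 US gal × 3.785 L/gal = 692,655 L.
[OCl⁻]/[HOCl] = 10^(pH − pKa) = 10^(7.1 − 7.5) = 0.3981; fraction as HOCl = 1/(1 + 0.3981) = 0.7153.
Free chlorine required for 0.88 ppm HOCl: 0.88 / 0.7153 = 1.23 ppm.
FC to add: 1.23 − 0.3 = 0.9303 mg/L as Cl₂.
Cl₂ equivalent: 0.9303 mg/L × 692,655 L = 644.4 g.
Product at 60.5% available Cl: 644.4 / 0.605 = 1065 g.

1.07 kg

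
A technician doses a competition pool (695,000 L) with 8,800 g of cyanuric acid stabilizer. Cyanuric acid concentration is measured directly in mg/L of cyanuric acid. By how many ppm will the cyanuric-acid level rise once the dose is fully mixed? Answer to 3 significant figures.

Rise: 8,800 g / 695,000 L × 1000 = 12.66 mg/L.

12.7 ppm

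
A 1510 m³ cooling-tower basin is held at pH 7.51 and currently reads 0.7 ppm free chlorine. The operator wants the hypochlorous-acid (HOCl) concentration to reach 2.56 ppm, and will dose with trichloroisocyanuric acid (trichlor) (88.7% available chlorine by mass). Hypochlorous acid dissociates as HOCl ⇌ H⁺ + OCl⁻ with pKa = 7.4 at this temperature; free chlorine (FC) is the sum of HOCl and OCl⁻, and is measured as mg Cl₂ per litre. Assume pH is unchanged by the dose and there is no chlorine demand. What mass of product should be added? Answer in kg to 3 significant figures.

8.78 kg

Volume: 1510 m³ = 1,510,000 L.
[OCl⁻]/[HOCl] = 10^(pH − pKa) = 10^(7.51 − 7.4) = 1.288; fraction as HOCl = 1/(1 + 1.288) = 0.437.
Free chlorine required for 2.56 ppm HOCl: 2.56 / 0.437 = 5.858 ppm.
FC to add: 5.858 − 0.7 = 5.158 mg/L as Cl₂.
Cl₂ equivalent: 5.158 mg/L × 1,510,000 L = 7788 g.
Product at 88.7% available Cl: 7788 / 0.887 = 8781 g.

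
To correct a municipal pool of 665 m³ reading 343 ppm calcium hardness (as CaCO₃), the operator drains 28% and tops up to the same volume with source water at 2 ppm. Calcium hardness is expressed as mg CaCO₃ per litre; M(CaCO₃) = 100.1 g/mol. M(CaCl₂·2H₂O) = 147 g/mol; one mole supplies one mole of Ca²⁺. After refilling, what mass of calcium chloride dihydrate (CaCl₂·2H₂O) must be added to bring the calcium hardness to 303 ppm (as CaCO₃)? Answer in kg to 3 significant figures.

Volume: 665 m³ = 665,000 L.
After draining 28% and refilling: 343 × 0.72 + 2 × 0.28 = 247.52 ppm.
Deficit to target: 303 − 247.52 = 55.48 mg/L.
As CaCO₃: 55.48 mg/L × 665,000 L = 36,890 g; ÷ 100.1 = 368.6 mol Ca²⁺.
Mass: 368.6 × 147 = 54,180 g.

54.2 kg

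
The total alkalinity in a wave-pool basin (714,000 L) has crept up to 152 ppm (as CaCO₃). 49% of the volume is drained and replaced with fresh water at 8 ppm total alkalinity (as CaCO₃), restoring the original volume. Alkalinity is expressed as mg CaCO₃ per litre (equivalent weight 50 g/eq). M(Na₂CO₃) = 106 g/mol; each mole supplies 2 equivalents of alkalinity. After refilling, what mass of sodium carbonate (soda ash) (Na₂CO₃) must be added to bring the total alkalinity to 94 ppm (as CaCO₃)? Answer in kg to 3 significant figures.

9.51 kg

After draining 49% and refilling: 152 × 0.51 + 8 × 0.49 = 81.44 ppm.
Deficit to target: 94 − 81.44 = 12.56 mg/L.
As CaCO₃: 12.56 mg/L × 714,000 L = 8968 g; ÷ 50 g/eq ÷ 2 = 89.68 mol Na₂CO₃.
Mass: 89.68 × 106 = 9506 g.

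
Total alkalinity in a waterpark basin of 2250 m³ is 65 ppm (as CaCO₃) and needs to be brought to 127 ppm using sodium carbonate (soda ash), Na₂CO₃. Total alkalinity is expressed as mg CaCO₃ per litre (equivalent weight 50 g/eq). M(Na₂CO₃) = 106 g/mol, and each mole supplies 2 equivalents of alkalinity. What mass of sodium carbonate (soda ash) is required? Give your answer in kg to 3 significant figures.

148 kg

Volume: 2250 m³ = 2,250,000 L.
Alkalinity to add: (127 − 65) = 62 mg/L as CaCO₃ × 2,250,000 L = 139,500 g as CaCO₃.
Equivalents: 139,500 g ÷ 50 g/eq = 2790 eq.
Each mole of Na₂CO₃ supplies 2 eq, so 2790 / 2 = 1395 mol.
Mass: 1395 mol × 106 g/mol = 147,900 g.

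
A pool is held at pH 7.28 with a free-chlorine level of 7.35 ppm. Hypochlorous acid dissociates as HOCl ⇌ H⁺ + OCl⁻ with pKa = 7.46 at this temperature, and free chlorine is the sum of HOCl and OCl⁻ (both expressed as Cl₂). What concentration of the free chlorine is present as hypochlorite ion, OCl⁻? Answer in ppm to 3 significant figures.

2.92 ppm

[OCl⁻]/[HOCl] = 10^(pH − pKa) = 10^(7.28 − 7.46) = 10^-0.18 = 0.6607.
Fraction as HOCl = 1 / (1 + 0.6607) = 0.6022.
OCl⁻ = (1 − 0.6022) × 7.35 ppm = 2.924 ppm.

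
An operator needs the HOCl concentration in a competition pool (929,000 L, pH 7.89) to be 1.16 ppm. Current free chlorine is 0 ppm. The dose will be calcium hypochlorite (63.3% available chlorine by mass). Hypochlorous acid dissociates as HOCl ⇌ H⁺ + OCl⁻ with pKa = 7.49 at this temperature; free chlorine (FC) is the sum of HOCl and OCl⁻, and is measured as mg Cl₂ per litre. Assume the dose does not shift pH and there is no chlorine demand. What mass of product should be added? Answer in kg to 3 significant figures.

5.98 kg

[OCl⁻]/[HOCl] = 10^(pH − pKa) = 10^(7.89 − 7.49) = 2.512; fraction as HOCl = 1/(1 + 2.512) = 0.2847.
Free chlorine required for 1.16 ppm HOCl: 1.16 / 0.2847 = 4.074 ppm.
FC to add: 4.074 − 0 = 4.074 mg/L as Cl₂.
Cl₂ equivalent: 4.074 mg/L × 929,000 L = 3785 g.
Product at 63.3% available Cl: 3785 / 0.633 = 5979 g.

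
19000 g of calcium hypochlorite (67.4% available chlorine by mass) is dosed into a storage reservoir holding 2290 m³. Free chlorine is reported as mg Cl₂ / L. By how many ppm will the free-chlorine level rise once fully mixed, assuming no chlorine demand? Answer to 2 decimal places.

5.59 ppm

Volume: 2290 m³ = 2,290,000 L.
Available chlorine delivered: 19,000 g × 0.674 = 12,810 g as Cl₂.
Concentration rise: 12,810 g / 2,290,000 L = 5.592 mg/L = 5.59 ppm.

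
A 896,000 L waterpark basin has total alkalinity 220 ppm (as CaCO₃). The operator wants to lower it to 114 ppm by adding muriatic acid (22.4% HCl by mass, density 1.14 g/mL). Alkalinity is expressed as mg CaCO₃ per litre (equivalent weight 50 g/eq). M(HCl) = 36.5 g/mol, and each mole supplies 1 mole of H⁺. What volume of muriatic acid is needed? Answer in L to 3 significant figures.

Alkalinity to neutralize: (220 − 114) = 106 mg/L as CaCO₃ × 896,000 L = 94,980 g as CaCO₃.
Equivalents of H⁺ required: 94,980 ÷ 50 g/eq = 1900 eq = 1900 mol HCl.
Mass of HCl: 1900 × 36.5 = 69,330 g.
Mass of 22.4% solution: 69,330 / 0.224 = 309,500 g.
Volume: 309,500 g ÷ 1.14 g/mL = 271,500 mL.

272 L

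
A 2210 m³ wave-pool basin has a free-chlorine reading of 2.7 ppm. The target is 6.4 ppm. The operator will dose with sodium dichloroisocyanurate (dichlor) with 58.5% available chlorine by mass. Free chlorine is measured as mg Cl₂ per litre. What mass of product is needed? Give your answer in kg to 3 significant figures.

Volume: 2210 m³ = 2,210,000 L.
Chlorine deficit: 6.4 − 2.7 = 3.7 ppm = 3.7 mg/L as Cl₂.
Cl₂ equivalent needed: 3.7 mg/L × 2,210,000 L = 8,177,000 mg = 8177 g.
Product at 58.5% available chlorine: 8177 / 0.585 = 13,980 g.

14.0 kg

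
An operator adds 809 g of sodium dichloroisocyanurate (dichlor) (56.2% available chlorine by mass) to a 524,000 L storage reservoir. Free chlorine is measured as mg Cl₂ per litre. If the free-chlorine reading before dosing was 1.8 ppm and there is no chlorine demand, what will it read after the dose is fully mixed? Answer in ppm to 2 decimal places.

Available chlorine delivered: 809 g × 0.562 = 454.7 g as Cl₂.
Concentration rise: 454.7 g / 524,000 L = 0.8677 mg/L = 0.87 ppm.
Final FC: 1.8 + 0.87 = 2.67 ppm.

2.67 ppm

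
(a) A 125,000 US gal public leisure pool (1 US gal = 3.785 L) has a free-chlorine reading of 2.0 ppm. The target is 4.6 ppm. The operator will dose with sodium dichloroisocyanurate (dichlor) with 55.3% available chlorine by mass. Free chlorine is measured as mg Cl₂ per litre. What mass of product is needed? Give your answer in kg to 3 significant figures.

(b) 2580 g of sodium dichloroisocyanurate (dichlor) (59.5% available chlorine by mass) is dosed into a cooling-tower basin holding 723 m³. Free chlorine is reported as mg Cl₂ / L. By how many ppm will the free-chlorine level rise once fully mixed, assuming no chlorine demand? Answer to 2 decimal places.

(a) Volume: 125,000 US gal × 3.785 L/gal = 473,125 L.
(a) Chlorine deficit: 4.6 − 2.0 = 2.6 ppm = 2.6 mg/L as Cl₂.
(a) Cl₂ equivalent needed: 2.6 mg/L × 473,125 L = 1,230,000 mg = 1230 g.
(a) Product at 55.3% available chlorine: 1230 / 0.553 = 2224 g.

(b) Volume: 723 m³ = 723,000 L.
(b) Available chlorine delivered: 2580 g × 0.595 = 1535 g as Cl₂.
(b) Concentration rise: 1535 g / 723,000 L = 2.123 mg/L = 2.12 ppm.

(a) 2.22 kg; (b) 2.12 ppm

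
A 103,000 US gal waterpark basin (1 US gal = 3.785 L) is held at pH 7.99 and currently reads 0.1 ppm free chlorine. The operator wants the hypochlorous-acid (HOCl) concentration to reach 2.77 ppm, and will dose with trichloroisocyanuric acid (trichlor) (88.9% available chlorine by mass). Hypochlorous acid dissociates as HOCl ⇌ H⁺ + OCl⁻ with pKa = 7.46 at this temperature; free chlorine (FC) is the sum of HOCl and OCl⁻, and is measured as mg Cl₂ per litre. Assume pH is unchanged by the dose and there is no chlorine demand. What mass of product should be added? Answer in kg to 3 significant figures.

Volume: 103,000 US gal × 3.785 L/gal = 389,855 L.
[OCl⁻]/[HOCl] = 10^(pH − pKa) = 10^(7.99 − 7.46) = 3.388; fraction as HOCl = 1/(1 + 3.388) = 0.2279.
Free chlorine required for 2.77 ppm HOCl: 2.77 / 0.2279 = 12.16 ppm.
FC to add: 12.16 − 0.1 = 12.06 mg/L as Cl₂.
Cl₂ equivalent: 12.06 mg/L × 389,855 L = 4700 g.
Product at 88.9% available Cl: 4700 / 0.889 = 5287 g.

5.29 kg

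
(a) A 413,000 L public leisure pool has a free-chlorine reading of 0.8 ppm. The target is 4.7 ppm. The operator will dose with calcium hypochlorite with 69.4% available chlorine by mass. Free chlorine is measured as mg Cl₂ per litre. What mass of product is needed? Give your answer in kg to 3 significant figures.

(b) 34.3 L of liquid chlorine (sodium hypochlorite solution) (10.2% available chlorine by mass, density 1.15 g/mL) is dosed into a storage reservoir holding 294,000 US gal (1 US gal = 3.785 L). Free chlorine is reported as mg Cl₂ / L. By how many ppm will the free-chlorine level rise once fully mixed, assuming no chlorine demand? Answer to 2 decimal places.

(a) 2.32 kg; (b) 3.62 ppm

(a) Chlorine deficit: 4.7 − 0.8 = 3.9 ppm = 3.9 mg/L as Cl₂.
(a) Cl₂ equivalent needed: 3.9 mg/L × 413,000 L = 1,611,000 mg = 1611 g.
(a) Product at 69.4% available chlorine: 1611 / 0.694 = 2321 g.

(b) Volume: 294,000 US gal × 3.785 L/gal = 1,112,790 L.
(b) Mass of solution: 34.3 L × 1000 mL/L × 1.15 g/mL = 39,440 g.
(b) Available chlorine delivered: 39,440 g × 0.102 = 4023 g as Cl₂.
(b) Concentration rise: 4023 g / 1,112,790 L = 3.616 mg/L = 3.62 ppm.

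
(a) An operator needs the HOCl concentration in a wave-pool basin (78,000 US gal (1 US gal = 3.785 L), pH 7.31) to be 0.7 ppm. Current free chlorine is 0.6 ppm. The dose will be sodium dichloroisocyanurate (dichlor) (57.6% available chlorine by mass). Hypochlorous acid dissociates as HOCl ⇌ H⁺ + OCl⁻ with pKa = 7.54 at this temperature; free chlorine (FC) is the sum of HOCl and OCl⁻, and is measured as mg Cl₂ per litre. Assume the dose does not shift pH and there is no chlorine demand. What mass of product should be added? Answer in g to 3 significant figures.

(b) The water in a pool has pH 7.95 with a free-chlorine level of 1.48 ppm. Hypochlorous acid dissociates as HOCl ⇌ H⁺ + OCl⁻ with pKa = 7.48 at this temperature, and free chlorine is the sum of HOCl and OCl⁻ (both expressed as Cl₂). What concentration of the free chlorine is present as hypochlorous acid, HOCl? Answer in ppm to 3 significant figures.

(a) 263 g; (b) 0.375 ppm

(a) Volume: 78,000 US gal × 3.785 L/gal = 295,230 L.
(a) [OCl⁻]/[HOCl] = 10^(pH − pKa) = 10^(7.31 − 7.54) = 0.5888; fraction as HOCl = 1/(1 + 0.5888) = 0.6294.
(a) Free chlorine required for 0.7 ppm HOCl: 0.7 / 0.6294 = 1.112 ppm.
(a) FC to add: 1.112 − 0.6 = 0.5122 mg/L as Cl₂.
(a) Cl₂ equivalent: 0.5122 mg/L × 295,230 L = 151.2 g.
(a) Product at 57.6% available Cl: 151.2 / 0.576 = 262.5 g.

(b) [OCl⁻]/[HOCl] = 10^(pH − pKa) = 10^(7.95 − 7.48) = 10^0.47 = 2.951.
(b) Fraction as HOCl = 1 / (1 + 2.951) = 0.2531.
(b) HOCl = 0.2531 × 1.48 ppm = 0.3746 ppm.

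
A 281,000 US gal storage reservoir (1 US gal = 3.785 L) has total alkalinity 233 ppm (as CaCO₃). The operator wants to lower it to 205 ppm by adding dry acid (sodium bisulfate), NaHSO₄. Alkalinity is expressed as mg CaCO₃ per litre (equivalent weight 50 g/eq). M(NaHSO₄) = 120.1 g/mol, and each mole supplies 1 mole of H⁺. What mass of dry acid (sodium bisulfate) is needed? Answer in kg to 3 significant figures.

Volume: 281,000 US gal × 3.785 L/gal = 1,063,585 L.
Alkalinity to neutralize: (233 − 205) = 28 mg/L as CaCO₃ × 1,063,585 L = 29,780 g as CaCO₃.
Equivalents of H⁺ required: 29,780 ÷ 50 g/eq = 595.6 eq = 595.6 mol NaHSO₄.
Mass of NaHSO₄: 595.6 × 120.1 = 71,530 g.

71.5 kg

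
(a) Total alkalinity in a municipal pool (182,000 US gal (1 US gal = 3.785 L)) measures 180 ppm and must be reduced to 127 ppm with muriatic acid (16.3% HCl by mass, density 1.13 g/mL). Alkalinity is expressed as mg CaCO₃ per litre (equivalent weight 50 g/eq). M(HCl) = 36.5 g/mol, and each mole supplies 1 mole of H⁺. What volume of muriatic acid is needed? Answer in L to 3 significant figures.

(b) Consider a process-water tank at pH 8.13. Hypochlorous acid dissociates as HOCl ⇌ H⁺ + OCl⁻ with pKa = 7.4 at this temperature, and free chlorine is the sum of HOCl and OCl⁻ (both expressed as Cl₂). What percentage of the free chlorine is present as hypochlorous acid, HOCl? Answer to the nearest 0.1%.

(a) 145 L; (b) 15.7%

(a) Volume: 182,000 US gal × 3.785 L/gal = 688,870 L.
(a) Alkalinity to neutralize: (180 − 127) = 53 mg/L as CaCO₃ × 688,870 L = 36,510 g as CaCO₃.
(a) Equivalents of H⁺ required: 36,510 ÷ 50 g/eq = 730.2 eq = 730.2 mol HCl.
(a) Mass of HCl: 730.2 × 36.5 = 26,650 g.
(a) Mass of 16.3% solution: 26,650 / 0.163 = 163,500 g.
(a) Volume: 163,500 g ÷ 1.13 g/mL = 144,700 mL.

(b) [OCl⁻]/[HOCl] = 10^(pH − pKa) = 10^(8.13 − 7.4) = 10^0.73 = 5.37.
(b) Fraction as HOCl = 1 / (1 + 5.37) = 0.157.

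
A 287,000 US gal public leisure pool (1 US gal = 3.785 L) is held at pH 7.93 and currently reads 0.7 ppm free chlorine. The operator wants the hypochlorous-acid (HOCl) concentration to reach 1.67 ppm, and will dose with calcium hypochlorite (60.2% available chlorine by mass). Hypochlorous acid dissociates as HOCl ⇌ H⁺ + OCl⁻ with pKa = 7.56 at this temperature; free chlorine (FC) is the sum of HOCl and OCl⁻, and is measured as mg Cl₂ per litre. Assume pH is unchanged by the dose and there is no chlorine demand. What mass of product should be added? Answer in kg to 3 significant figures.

8.81 kg

Volume: 287,000 US gal × 3.785 L/gal = 1,086,295 L.
[OCl⁻]/[HOCl] = 10^(pH − pKa) = 10^(7.93 − 7.56) = 2.344; fraction as HOCl = 1/(1 + 2.344) = 0.299.
Free chlorine required for 1.67 ppm HOCl: 1.67 / 0.299 = 5.585 ppm.
FC to add: 5.585 − 0.7 = 4.885 mg/L as Cl₂.
Cl₂ equivalent: 4.885 mg/L × 1,086,295 L = 5306 g.
Product at 60.2% available Cl: 5306 / 0.602 = 8815 g.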